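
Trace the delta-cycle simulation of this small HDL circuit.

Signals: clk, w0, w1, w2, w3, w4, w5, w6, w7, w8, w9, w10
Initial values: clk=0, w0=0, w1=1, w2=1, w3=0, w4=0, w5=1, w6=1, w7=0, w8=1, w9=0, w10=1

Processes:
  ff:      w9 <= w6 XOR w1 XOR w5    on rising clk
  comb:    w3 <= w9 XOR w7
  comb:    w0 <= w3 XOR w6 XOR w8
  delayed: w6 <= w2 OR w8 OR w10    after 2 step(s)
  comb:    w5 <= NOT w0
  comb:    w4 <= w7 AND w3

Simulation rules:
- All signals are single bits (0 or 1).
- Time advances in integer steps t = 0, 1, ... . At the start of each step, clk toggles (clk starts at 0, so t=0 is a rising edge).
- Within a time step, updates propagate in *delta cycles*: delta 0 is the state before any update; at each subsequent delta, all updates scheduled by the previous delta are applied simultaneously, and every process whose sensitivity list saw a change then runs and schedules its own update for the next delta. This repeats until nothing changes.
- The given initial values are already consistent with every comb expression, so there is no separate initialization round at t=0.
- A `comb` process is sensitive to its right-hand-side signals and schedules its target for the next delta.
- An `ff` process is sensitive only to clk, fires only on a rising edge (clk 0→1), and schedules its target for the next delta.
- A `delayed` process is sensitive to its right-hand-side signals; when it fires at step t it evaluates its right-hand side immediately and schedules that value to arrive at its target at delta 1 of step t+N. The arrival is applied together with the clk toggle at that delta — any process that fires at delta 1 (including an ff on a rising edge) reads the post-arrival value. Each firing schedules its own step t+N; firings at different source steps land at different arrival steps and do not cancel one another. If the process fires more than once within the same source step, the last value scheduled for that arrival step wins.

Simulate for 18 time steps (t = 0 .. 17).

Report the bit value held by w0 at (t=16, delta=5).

1

t=0 Δ0: w6=1 w9=0 w8=1 w1=1 w10=1 clk=0 w2=1 w5=1 w7=0 w3=0 w0=0 w4=0
  Δ1: clk:0→1
  Δ2: w9:0→1
  Δ3: w3:0→1
  Δ4: w0:0→1
  Δ5: w5:1→0
  (5Δ to stable)
t=1 Δ0: w6=1 w9=1 w8=1 w1=1 w10=1 clk=1 w2=1 w5=0 w7=0 w3=1 w0=1 w4=0
  Δ1: clk:1→0
  (1Δ to stable)
t=2 Δ0: w6=1 w9=1 w8=1 w1=1 w10=1 clk=0 w2=1 w5=0 w7=0 w3=1 w0=1 w4=0
  Δ1: clk:0→1
  Δ2: w9:1→0
  Δ3: w3:1→0
  Δ4: w0:1→0
  Δ5: w5:0→1
  (5Δ to stable)
t=3 Δ0: w6=1 w9=0 w8=1 w1=1 w10=1 clk=1 w2=1 w5=1 w7=0 w3=0 w0=0 w4=0
  Δ1: clk:1→0
  (1Δ to stable)
t=4 Δ0: w6=1 w9=0 w8=1 w1=1 w10=1 clk=0 w2=1 w5=1 w7=0 w3=0 w0=0 w4=0
  Δ1: clk:0→1
  Δ2: w9:0→1
  Δ3: w3:0→1
  Δ4: w0:0→1
  Δ5: w5:1→0
  (5Δ to stable)
t=5 Δ0: w6=1 w9=1 w8=1 w1=1 w10=1 clk=1 w2=1 w5=0 w7=0 w3=1 w0=1 w4=0
  Δ1: clk:1→0
  (1Δ to stable)
t=6 Δ0: w6=1 w9=1 w8=1 w1=1 w10=1 clk=0 w2=1 w5=0 w7=0 w3=1 w0=1 w4=0
  Δ1: clk:0→1
  Δ2: w9:1→0
  Δ3: w3:1→0
  Δ4: w0:1→0
  Δ5: w5:0→1
  (5Δ to stable)
t=7 Δ0: w6=1 w9=0 w8=1 w1=1 w10=1 clk=1 w2=1 w5=1 w7=0 w3=0 w0=0 w4=0
  Δ1: clk:1→0
  (1Δ to stable)
t=8 Δ0: w6=1 w9=0 w8=1 w1=1 w10=1 clk=0 w2=1 w5=1 w7=0 w3=0 w0=0 w4=0
  Δ1: clk:0→1
  Δ2: w9:0→1
  Δ3: w3:0→1
  Δ4: w0:0→1
  Δ5: w5:1→0
  (5Δ to stable)
t=9 Δ0: w6=1 w9=1 w8=1 w1=1 w10=1 clk=1 w2=1 w5=0 w7=0 w3=1 w0=1 w4=0
  Δ1: clk:1→0
  (1Δ to stable)
t=10 Δ0: w6=1 w9=1 w8=1 w1=1 w10=1 clk=0 w2=1 w5=0 w7=0 w3=1 w0=1 w4=0
  Δ1: clk:0→1
  Δ2: w9:1→0
  Δ3: w3:1→0
  Δ4: w0:1→0
  Δ5: w5:0→1
  (5Δ to stable)
t=11 Δ0: w6=1 w9=0 w8=1 w1=1 w10=1 clk=1 w2=1 w5=1 w7=0 w3=0 w0=0 w4=0
  Δ1: clk:1→0
  (1Δ to stable)
t=12 Δ0: w6=1 w9=0 w8=1 w1=1 w10=1 clk=0 w2=1 w5=1 w7=0 w3=0 w0=0 w4=0
  Δ1: clk:0→1
  Δ2: w9:0→1
  Δ3: w3:0→1
  Δ4: w0:0→1
  Δ5: w5:1→0
  (5Δ to stable)
t=13 Δ0: w6=1 w9=1 w8=1 w1=1 w10=1 clk=1 w2=1 w5=0 w7=0 w3=1 w0=1 w4=0
  Δ1: clk:1→0
  (1Δ to stable)
t=14 Δ0: w6=1 w9=1 w8=1 w1=1 w10=1 clk=0 w2=1 w5=0 w7=0 w3=1 w0=1 w4=0
  Δ1: clk:0→1
  Δ2: w9:1→0
  Δ3: w3:1→0
  Δ4: w0:1→0
  Δ5: w5:0→1
  (5Δ to stable)
t=15 Δ0: w6=1 w9=0 w8=1 w1=1 w10=1 clk=1 w2=1 w5=1 w7=0 w3=0 w0=0 w4=0
  Δ1: clk:1→0
  (1Δ to stable)
t=16 Δ0: w6=1 w9=0 w8=1 w1=1 w10=1 clk=0 w2=1 w5=1 w7=0 w3=0 w0=0 w4=0
  Δ1: clk:0→1
  Δ2: w9:0→1
  Δ3: w3:0→1
  Δ4: w0:0→1
  Δ5: w5:1→0
  (5Δ to stable)
t=17 Δ0: w6=1 w9=1 w8=1 w1=1 w10=1 clk=1 w2=1 w5=0 w7=0 w3=1 w0=1 w4=0
  Δ1: clk:1→0
  (1Δ to stable)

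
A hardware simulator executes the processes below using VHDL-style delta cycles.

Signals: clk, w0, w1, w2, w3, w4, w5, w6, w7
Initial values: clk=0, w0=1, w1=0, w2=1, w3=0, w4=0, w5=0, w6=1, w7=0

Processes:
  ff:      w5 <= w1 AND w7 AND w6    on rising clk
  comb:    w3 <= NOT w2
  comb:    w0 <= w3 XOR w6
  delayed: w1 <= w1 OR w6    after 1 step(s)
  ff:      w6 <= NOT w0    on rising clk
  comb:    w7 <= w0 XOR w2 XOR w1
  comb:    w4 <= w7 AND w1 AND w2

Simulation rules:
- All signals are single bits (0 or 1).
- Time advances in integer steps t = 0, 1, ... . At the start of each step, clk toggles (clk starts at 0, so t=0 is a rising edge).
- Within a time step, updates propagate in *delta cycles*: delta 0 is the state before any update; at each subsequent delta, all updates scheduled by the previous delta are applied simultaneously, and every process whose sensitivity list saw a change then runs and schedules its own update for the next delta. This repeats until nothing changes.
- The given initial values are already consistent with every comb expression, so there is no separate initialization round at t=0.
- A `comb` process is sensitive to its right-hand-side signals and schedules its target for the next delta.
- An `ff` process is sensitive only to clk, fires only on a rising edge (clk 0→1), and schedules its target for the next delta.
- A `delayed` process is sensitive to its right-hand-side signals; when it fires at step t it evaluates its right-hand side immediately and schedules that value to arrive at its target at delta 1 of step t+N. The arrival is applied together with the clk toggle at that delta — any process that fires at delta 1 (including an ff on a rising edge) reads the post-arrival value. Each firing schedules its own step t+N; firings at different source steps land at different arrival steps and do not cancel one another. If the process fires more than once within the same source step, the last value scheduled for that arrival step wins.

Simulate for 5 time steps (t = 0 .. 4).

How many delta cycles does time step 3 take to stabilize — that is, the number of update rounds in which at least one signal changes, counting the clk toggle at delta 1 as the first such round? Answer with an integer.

3

t0.Δ0 clk=0 w4=0 w0=1 w6=1 w2=1 w3=0 w7=0 w1=0 w5=0
t0.Δ1 clk=1 w4=0 w0=1 w6=1 w2=1 w3=0 w7=0 w1=0 w5=0
t0.Δ2 clk=1 w4=0 w0=1 w6=0 w2=1 w3=0 w7=0 w1=0 w5=0
t0.Δ3 clk=1 w4=0 w0=0 w6=0 w2=1 w3=0 w7=0 w1=0 w5=0
t0.Δ4 clk=1 w4=0 w0=0 w6=0 w2=1 w3=0 w7=1 w1=0 w5=0
t1.Δ0 clk=1 w4=0 w0=0 w6=0 w2=1 w3=0 w7=1 w1=0 w5=0
t1.Δ1 clk=0 w4=0 w0=0 w6=0 w2=1 w3=0 w7=1 w1=0 w5=0
t2.Δ0 clk=0 w4=0 w0=0 w6=0 w2=1 w3=0 w7=1 w1=0 w5=0
t2.Δ1 clk=1 w4=0 w0=0 w6=0 w2=1 w3=0 w7=1 w1=0 w5=0
t2.Δ2 clk=1 w4=0 w0=0 w6=1 w2=1 w3=0 w7=1 w1=0 w5=0
t2.Δ3 clk=1 w4=0 w0=1 w6=1 w2=1 w3=0 w7=1 w1=0 w5=0
t2.Δ4 clk=1 w4=0 w0=1 w6=1 w2=1 w3=0 w7=0 w1=0 w5=0
t3.Δ0 clk=1 w4=0 w0=1 w6=1 w2=1 w3=0 w7=0 w1=0 w5=0
t3.Δ1 clk=0 w4=0 w0=1 w6=1 w2=1 w3=0 w7=0 w1=1 w5=0
t3.Δ2 clk=0 w4=0 w0=1 w6=1 w2=1 w3=0 w7=1 w1=1 w5=0
t3.Δ3 clk=0 w4=1 w0=1 w6=1 w2=1 w3=0 w7=1 w1=1 w5=0
t4.Δ0 clk=0 w4=1 w0=1 w6=1 w2=1 w3=0 w7=1 w1=1 w5=0
t4.Δ1 clk=1 w4=1 w0=1 w6=1 w2=1 w3=0 w7=1 w1=1 w5=0
t4.Δ2 clk=1 w4=1 w0=1 w6=0 w2=1 w3=0 w7=1 w1=1 w5=1
t4.Δ3 clk=1 w4=1 w0=0 w6=0 w2=1 w3=0 w7=1 w1=1 w5=1
t4.Δ4 clk=1 w4=1 w0=0 w6=0 w2=1 w3=0 w7=0 w1=1 w5=1
t4.Δ5 clk=1 w4=0 w0=0 w6=0 w2=1 w3=0 w7=0 w1=1 w5=1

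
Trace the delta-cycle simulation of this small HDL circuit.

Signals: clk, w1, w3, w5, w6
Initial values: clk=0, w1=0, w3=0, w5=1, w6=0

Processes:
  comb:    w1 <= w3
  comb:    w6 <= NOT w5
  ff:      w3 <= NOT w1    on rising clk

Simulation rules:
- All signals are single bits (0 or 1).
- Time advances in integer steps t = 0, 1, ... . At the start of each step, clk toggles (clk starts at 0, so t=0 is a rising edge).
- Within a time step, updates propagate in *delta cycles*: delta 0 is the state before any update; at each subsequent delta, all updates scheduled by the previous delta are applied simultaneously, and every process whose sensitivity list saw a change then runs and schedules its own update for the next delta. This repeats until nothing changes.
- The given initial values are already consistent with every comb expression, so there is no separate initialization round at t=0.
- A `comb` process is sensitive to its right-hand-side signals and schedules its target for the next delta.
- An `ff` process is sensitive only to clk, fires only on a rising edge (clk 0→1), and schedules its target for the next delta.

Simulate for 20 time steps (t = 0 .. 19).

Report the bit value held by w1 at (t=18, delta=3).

t0.Δ0 w1=0 clk=0 w6=0 w5=1 w3=0
t0.Δ1 w1=0 clk=1 w6=0 w5=1 w3=0
t0.Δ2 w1=0 clk=1 w6=0 w5=1 w3=1
t0.Δ3 w1=1 clk=1 w6=0 w5=1 w3=1
t1.Δ0 w1=1 clk=1 w6=0 w5=1 w3=1
t1.Δ1 w1=1 clk=0 w6=0 w5=1 w3=1
t2.Δ0 w1=1 clk=0 w6=0 w5=1 w3=1
t2.Δ1 w1=1 clk=1 w6=0 w5=1 w3=1
t2.Δ2 w1=1 clk=1 w6=0 w5=1 w3=0
t2.Δ3 w1=0 clk=1 w6=0 w5=1 w3=0
t3.Δ0 w1=0 clk=1 w6=0 w5=1 w3=0
t3.Δ1 w1=0 clk=0 w6=0 w5=1 w3=0
t4.Δ0 w1=0 clk=0 w6=0 w5=1 w3=0
t4.Δ1 w1=0 clk=1 w6=0 w5=1 w3=0
t4.Δ2 w1=0 clk=1 w6=0 w5=1 w3=1
t4.Δ3 w1=1 clk=1 w6=0 w5=1 w3=1
t5.Δ0 w1=1 clk=1 w6=0 w5=1 w3=1
t5.Δ1 w1=1 clk=0 w6=0 w5=1 w3=1
t6.Δ0 w1=1 clk=0 w6=0 w5=1 w3=1
t6.Δ1 w1=1 clk=1 w6=0 w5=1 w3=1
t6.Δ2 w1=1 clk=1 w6=0 w5=1 w3=0
t6.Δ3 w1=0 clk=1 w6=0 w5=1 w3=0
t7.Δ0 w1=0 clk=1 w6=0 w5=1 w3=0
t7.Δ1 w1=0 clk=0 w6=0 w5=1 w3=0
t8.Δ0 w1=0 clk=0 w6=0 w5=1 w3=0
t8.Δ1 w1=0 clk=1 w6=0 w5=1 w3=0
t8.Δ2 w1=0 clk=1 w6=0 w5=1 w3=1
t8.Δ3 w1=1 clk=1 w6=0 w5=1 w3=1
t9.Δ0 w1=1 clk=1 w6=0 w5=1 w3=1
t9.Δ1 w1=1 clk=0 w6=0 w5=1 w3=1
t10.Δ0 w1=1 clk=0 w6=0 w5=1 w3=1
t10.Δ1 w1=1 clk=1 w6=0 w5=1 w3=1
t10.Δ2 w1=1 clk=1 w6=0 w5=1 w3=0
t10.Δ3 w1=0 clk=1 w6=0 w5=1 w3=0
t11.Δ0 w1=0 clk=1 w6=0 w5=1 w3=0
t11.Δ1 w1=0 clk=0 w6=0 w5=1 w3=0
t12.Δ0 w1=0 clk=0 w6=0 w5=1 w3=0
t12.Δ1 w1=0 clk=1 w6=0 w5=1 w3=0
t12.Δ2 w1=0 clk=1 w6=0 w5=1 w3=1
t12.Δ3 w1=1 clk=1 w6=0 w5=1 w3=1
t13.Δ0 w1=1 clk=1 w6=0 w5=1 w3=1
t13.Δ1 w1=1 clk=0 w6=0 w5=1 w3=1
t14.Δ0 w1=1 clk=0 w6=0 w5=1 w3=1
t14.Δ1 w1=1 clk=1 w6=0 w5=1 w3=1
t14.Δ2 w1=1 clk=1 w6=0 w5=1 w3=0
t14.Δ3 w1=0 clk=1 w6=0 w5=1 w3=0
t15.Δ0 w1=0 clk=1 w6=0 w5=1 w3=0
t15.Δ1 w1=0 clk=0 w6=0 w5=1 w3=0
t16.Δ0 w1=0 clk=0 w6=0 w5=1 w3=0
t16.Δ1 w1=0 clk=1 w6=0 w5=1 w3=0
t16.Δ2 w1=0 clk=1 w6=0 w5=1 w3=1
t16.Δ3 w1=1 clk=1 w6=0 w5=1 w3=1
t17.Δ0 w1=1 clk=1 w6=0 w5=1 w3=1
t17.Δ1 w1=1 clk=0 w6=0 w5=1 w3=1
t18.Δ0 w1=1 clk=0 w6=0 w5=1 w3=1
t18.Δ1 w1=1 clk=1 w6=0 w5=1 w3=1
t18.Δ2 w1=1 clk=1 w6=0 w5=1 w3=0
t18.Δ3 w1=0 clk=1 w6=0 w5=1 w3=0
t19.Δ0 w1=0 clk=1 w6=0 w5=1 w3=0
t19.Δ1 w1=0 clk=0 w6=0 w5=1 w3=0

0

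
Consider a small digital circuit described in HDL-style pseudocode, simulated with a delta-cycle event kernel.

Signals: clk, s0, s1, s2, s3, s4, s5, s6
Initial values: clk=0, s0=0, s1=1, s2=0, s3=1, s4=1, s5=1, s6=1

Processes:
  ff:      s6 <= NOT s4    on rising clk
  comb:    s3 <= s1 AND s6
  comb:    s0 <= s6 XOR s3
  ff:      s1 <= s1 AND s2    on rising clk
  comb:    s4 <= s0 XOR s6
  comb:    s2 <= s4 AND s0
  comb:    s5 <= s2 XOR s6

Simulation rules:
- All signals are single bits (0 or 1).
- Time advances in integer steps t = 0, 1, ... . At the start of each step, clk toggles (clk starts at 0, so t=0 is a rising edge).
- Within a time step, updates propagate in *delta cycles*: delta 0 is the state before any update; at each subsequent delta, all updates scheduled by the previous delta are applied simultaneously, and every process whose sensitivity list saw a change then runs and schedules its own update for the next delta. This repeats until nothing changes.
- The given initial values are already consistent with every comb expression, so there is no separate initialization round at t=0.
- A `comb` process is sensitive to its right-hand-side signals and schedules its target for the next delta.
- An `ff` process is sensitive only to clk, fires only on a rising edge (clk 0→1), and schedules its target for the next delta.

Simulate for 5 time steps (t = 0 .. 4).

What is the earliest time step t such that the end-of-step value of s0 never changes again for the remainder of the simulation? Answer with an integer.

2

t0.Δ0 s3=1 s5=1 s4=1 s0=0 s1=1 clk=0 s2=0 s6=1
t0.Δ1 s3=1 s5=1 s4=1 s0=0 s1=1 clk=1 s2=0 s6=1
t0.Δ2 s3=1 s5=1 s4=1 s0=0 s1=0 clk=1 s2=0 s6=0
t0.Δ3 s3=0 s5=0 s4=0 s0=1 s1=0 clk=1 s2=0 s6=0
t0.Δ4 s3=0 s5=0 s4=1 s0=0 s1=0 clk=1 s2=0 s6=0
t0.Δ5 s3=0 s5=0 s4=0 s0=0 s1=0 clk=1 s2=0 s6=0
t1.Δ0 s3=0 s5=0 s4=0 s0=0 s1=0 clk=1 s2=0 s6=0
t1.Δ1 s3=0 s5=0 s4=0 s0=0 s1=0 clk=0 s2=0 s6=0
t2.Δ0 s3=0 s5=0 s4=0 s0=0 s1=0 clk=0 s2=0 s6=0
t2.Δ1 s3=0 s5=0 s4=0 s0=0 s1=0 clk=1 s2=0 s6=0
t2.Δ2 s3=0 s5=0 s4=0 s0=0 s1=0 clk=1 s2=0 s6=1
t2.Δ3 s3=0 s5=1 s4=1 s0=1 s1=0 clk=1 s2=0 s6=1
t2.Δ4 s3=0 s5=1 s4=0 s0=1 s1=0 clk=1 s2=1 s6=1
t2.Δ5 s3=0 s5=0 s4=0 s0=1 s1=0 clk=1 s2=0 s6=1
t2.Δ6 s3=0 s5=1 s4=0 s0=1 s1=0 clk=1 s2=0 s6=1
t3.Δ0 s3=0 s5=1 s4=0 s0=1 s1=0 clk=1 s2=0 s6=1
t3.Δ1 s3=0 s5=1 s4=0 s0=1 s1=0 clk=0 s2=0 s6=1
t4.Δ0 s3=0 s5=1 s4=0 s0=1 s1=0 clk=0 s2=0 s6=1
t4.Δ1 s3=0 s5=1 s4=0 s0=1 s1=0 clk=1 s2=0 s6=1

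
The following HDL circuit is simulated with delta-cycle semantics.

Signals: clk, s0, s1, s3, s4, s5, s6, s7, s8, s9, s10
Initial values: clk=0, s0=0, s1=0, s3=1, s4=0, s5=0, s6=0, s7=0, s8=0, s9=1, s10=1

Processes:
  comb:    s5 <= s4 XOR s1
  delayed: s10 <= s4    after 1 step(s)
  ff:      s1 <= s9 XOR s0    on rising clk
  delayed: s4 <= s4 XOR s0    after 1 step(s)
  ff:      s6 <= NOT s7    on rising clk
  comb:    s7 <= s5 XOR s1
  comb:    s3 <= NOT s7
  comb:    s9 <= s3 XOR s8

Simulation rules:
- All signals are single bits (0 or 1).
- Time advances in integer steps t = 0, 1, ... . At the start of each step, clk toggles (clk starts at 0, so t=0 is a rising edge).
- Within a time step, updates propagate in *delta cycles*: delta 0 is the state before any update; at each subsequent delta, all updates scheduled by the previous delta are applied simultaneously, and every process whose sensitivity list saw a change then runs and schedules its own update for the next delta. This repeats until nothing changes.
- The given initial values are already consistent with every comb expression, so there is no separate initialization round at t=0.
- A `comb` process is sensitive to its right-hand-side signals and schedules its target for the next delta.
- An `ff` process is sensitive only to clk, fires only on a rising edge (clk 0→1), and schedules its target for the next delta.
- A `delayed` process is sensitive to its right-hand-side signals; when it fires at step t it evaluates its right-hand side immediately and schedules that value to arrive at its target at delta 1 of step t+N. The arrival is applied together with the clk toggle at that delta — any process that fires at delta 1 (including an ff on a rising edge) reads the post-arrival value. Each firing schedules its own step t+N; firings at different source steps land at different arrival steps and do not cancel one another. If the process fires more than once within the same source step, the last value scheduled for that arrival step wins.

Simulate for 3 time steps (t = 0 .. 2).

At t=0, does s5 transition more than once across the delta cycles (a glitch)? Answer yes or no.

no

[bits: s3,s0,s6,s8,s7,s1,s5,s4,s9,s10,clk]
t=0: Δ0=10000000110 Δ1=10000000111 Δ2=10100100111 Δ3=10101110111 Δ4=00100110111 Δ5=10100110011 Δ6=10100110111 | 6Δ
t=1: Δ0=10100110111 Δ1=10100110110 | 1Δ
t=2: Δ0=10100110110 Δ1=10100110111 | 1Δ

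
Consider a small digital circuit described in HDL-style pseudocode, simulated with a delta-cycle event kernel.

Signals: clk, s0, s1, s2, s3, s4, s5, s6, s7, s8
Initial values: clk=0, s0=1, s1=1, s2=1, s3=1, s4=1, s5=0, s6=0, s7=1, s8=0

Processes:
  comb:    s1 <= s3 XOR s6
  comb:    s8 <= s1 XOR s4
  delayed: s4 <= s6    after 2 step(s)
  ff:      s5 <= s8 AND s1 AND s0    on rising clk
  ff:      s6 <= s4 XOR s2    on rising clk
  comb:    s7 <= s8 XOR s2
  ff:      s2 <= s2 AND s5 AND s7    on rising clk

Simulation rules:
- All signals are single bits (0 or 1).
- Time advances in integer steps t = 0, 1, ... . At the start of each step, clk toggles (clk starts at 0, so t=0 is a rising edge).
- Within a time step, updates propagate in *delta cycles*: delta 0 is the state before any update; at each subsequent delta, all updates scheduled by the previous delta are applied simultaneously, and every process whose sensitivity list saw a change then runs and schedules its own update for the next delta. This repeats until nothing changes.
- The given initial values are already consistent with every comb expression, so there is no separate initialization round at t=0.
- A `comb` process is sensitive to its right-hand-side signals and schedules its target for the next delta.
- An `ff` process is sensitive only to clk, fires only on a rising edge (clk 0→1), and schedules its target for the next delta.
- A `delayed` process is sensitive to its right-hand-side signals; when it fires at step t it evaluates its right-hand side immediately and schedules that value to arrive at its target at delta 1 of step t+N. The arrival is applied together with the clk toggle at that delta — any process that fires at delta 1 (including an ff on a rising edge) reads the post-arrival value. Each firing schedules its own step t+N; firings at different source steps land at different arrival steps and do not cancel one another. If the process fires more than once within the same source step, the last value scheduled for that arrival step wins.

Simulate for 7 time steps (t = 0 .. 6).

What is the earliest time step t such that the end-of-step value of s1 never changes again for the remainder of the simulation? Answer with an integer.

2

t0.Δ0 s7=1 s2=1 clk=0 s0=1 s3=1 s1=1 s5=0 s6=0 s4=1 s8=0
t0.Δ1 s7=1 s2=1 clk=1 s0=1 s3=1 s1=1 s5=0 s6=0 s4=1 s8=0
t0.Δ2 s7=1 s2=0 clk=1 s0=1 s3=1 s1=1 s5=0 s6=0 s4=1 s8=0
t0.Δ3 s7=0 s2=0 clk=1 s0=1 s3=1 s1=1 s5=0 s6=0 s4=1 s8=0
t1.Δ0 s7=0 s2=0 clk=1 s0=1 s3=1 s1=1 s5=0 s6=0 s4=1 s8=0
t1.Δ1 s7=0 s2=0 clk=0 s0=1 s3=1 s1=1 s5=0 s6=0 s4=1 s8=0
t2.Δ0 s7=0 s2=0 clk=0 s0=1 s3=1 s1=1 s5=0 s6=0 s4=1 s8=0
t2.Δ1 s7=0 s2=0 clk=1 s0=1 s3=1 s1=1 s5=0 s6=0 s4=1 s8=0
t2.Δ2 s7=0 s2=0 clk=1 s0=1 s3=1 s1=1 s5=0 s6=1 s4=1 s8=0
t2.Δ3 s7=0 s2=0 clk=1 s0=1 s3=1 s1=0 s5=0 s6=1 s4=1 s8=0
t2.Δ4 s7=0 s2=0 clk=1 s0=1 s3=1 s1=0 s5=0 s6=1 s4=1 s8=1
t2.Δ5 s7=1 s2=0 clk=1 s0=1 s3=1 s1=0 s5=0 s6=1 s4=1 s8=1
t3.Δ0 s7=1 s2=0 clk=1 s0=1 s3=1 s1=0 s5=0 s6=1 s4=1 s8=1
t3.Δ1 s7=1 s2=0 clk=0 s0=1 s3=1 s1=0 s5=0 s6=1 s4=1 s8=1
t4.Δ0 s7=1 s2=0 clk=0 s0=1 s3=1 s1=0 s5=0 s6=1 s4=1 s8=1
t4.Δ1 s7=1 s2=0 clk=1 s0=1 s3=1 s1=0 s5=0 s6=1 s4=1 s8=1
t5.Δ0 s7=1 s2=0 clk=1 s0=1 s3=1 s1=0 s5=0 s6=1 s4=1 s8=1
t5.Δ1 s7=1 s2=0 clk=0 s0=1 s3=1 s1=0 s5=0 s6=1 s4=1 s8=1
t6.Δ0 s7=1 s2=0 clk=0 s0=1 s3=1 s1=0 s5=0 s6=1 s4=1 s8=1
t6.Δ1 s7=1 s2=0 clk=1 s0=1 s3=1 s1=0 s5=0 s6=1 s4=1 s8=1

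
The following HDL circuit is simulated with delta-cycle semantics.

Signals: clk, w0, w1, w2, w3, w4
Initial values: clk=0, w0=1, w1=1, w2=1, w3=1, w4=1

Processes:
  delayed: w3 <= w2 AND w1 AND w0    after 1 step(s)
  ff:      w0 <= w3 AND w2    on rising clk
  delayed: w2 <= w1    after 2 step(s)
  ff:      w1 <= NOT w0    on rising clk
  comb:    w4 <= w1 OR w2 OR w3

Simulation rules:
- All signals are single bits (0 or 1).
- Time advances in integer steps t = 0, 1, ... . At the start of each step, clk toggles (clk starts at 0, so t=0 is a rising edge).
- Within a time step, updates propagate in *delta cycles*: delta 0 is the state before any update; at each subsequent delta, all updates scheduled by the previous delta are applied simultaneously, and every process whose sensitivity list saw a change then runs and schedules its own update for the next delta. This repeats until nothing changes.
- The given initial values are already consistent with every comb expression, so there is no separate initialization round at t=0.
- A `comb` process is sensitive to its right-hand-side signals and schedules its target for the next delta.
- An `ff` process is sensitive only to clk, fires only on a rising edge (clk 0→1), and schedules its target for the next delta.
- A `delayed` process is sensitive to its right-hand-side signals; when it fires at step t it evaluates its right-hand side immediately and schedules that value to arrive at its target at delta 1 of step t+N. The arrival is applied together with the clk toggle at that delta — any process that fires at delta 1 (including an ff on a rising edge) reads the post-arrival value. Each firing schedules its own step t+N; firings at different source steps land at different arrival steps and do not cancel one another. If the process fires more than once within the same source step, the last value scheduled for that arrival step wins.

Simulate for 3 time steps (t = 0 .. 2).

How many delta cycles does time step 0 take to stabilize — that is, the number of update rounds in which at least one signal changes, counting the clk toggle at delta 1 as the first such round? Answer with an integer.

t=0 Δ0: w3=1 w0=1 w4=1 w1=1 w2=1 clk=0
  Δ1: clk:0→1
  Δ2: w1:1→0
  (2Δ to stable)
t=1 Δ0: w3=1 w0=1 w4=1 w1=0 w2=1 clk=1
  Δ1: w3:1→0, clk:1→0
  (1Δ to stable)
t=2 Δ0: w3=0 w0=1 w4=1 w1=0 w2=1 clk=0
  Δ1: w2:1→0, clk:0→1
  Δ2: w0:1→0, w4:1→0
  (2Δ to stable)

2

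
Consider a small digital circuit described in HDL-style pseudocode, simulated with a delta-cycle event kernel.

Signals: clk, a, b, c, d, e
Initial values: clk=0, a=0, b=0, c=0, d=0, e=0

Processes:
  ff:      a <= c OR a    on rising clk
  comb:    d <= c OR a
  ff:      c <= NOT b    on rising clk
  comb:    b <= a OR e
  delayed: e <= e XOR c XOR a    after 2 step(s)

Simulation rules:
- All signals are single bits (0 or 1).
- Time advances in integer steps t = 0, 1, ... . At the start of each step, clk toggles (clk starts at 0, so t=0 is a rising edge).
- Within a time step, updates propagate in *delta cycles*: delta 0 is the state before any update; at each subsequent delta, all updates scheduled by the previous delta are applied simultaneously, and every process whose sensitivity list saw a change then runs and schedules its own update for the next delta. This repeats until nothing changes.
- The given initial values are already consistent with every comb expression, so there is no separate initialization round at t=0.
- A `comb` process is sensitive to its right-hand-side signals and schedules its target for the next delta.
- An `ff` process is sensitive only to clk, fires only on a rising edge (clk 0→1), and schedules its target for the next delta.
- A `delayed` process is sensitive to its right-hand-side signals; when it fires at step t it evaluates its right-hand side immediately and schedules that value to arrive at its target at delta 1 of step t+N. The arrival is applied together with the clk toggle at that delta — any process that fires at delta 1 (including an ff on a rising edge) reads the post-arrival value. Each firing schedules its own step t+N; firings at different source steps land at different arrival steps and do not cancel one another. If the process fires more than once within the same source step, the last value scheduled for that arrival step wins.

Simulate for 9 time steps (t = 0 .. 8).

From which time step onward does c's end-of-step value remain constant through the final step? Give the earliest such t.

[bits: d,b,c,clk,e,a]
t=0: Δ0=000000 Δ1=000100 Δ2=001100 Δ3=101100 | 3Δ
t=1: Δ0=101100 Δ1=101000 | 1Δ
t=2: Δ0=101000 Δ1=101110 Δ2=111111 | 2Δ
t=3: Δ0=111111 Δ1=111011 | 1Δ
t=4: Δ0=111011 Δ1=111111 Δ2=110111 | 2Δ
t=5: Δ0=110111 Δ1=110011 | 1Δ
t=6: Δ0=110011 Δ1=110101 | 1Δ
t=7: Δ0=110101 Δ1=110001 | 1Δ
t=8: Δ0=110001 Δ1=110111 | 1Δ

4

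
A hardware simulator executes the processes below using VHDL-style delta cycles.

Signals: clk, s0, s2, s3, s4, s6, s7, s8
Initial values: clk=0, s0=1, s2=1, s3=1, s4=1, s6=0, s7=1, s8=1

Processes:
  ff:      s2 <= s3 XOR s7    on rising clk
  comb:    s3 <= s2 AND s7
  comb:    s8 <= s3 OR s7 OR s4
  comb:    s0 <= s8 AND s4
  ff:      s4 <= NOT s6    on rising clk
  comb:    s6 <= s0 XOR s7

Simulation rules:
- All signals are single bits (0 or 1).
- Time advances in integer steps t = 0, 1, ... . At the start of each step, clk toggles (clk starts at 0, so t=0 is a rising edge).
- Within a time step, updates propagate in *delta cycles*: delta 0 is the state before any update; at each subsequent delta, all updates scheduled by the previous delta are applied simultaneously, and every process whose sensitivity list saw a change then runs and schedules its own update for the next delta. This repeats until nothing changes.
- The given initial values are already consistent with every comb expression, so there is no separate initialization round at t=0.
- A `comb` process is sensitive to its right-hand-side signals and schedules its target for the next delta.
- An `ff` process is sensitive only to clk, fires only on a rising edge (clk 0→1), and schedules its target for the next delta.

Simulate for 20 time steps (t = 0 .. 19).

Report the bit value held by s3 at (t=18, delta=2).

0

t0.Δ0 s3=1 s8=1 s2=1 s6=0 clk=0 s4=1 s7=1 s0=1
t0.Δ1 s3=1 s8=1 s2=1 s6=0 clk=1 s4=1 s7=1 s0=1
t0.Δ2 s3=1 s8=1 s2=0 s6=0 clk=1 s4=1 s7=1 s0=1
t0.Δ3 s3=0 s8=1 s2=0 s6=0 clk=1 s4=1 s7=1 s0=1
t1.Δ0 s3=0 s8=1 s2=0 s6=0 clk=1 s4=1 s7=1 s0=1
t1.Δ1 s3=0 s8=1 s2=0 s6=0 clk=0 s4=1 s7=1 s0=1
t2.Δ0 s3=0 s8=1 s2=0 s6=0 clk=0 s4=1 s7=1 s0=1
t2.Δ1 s3=0 s8=1 s2=0 s6=0 clk=1 s4=1 s7=1 s0=1
t2.Δ2 s3=0 s8=1 s2=1 s6=0 clk=1 s4=1 s7=1 s0=1
t2.Δ3 s3=1 s8=1 s2=1 s6=0 clk=1 s4=1 s7=1 s0=1
t3.Δ0 s3=1 s8=1 s2=1 s6=0 clk=1 s4=1 s7=1 s0=1
t3.Δ1 s3=1 s8=1 s2=1 s6=0 clk=0 s4=1 s7=1 s0=1
t4.Δ0 s3=1 s8=1 s2=1 s6=0 clk=0 s4=1 s7=1 s0=1
t4.Δ1 s3=1 s8=1 s2=1 s6=0 clk=1 s4=1 s7=1 s0=1
t4.Δ2 s3=1 s8=1 s2=0 s6=0 clk=1 s4=1 s7=1 s0=1
t4.Δ3 s3=0 s8=1 s2=0 s6=0 clk=1 s4=1 s7=1 s0=1
t5.Δ0 s3=0 s8=1 s2=0 s6=0 clk=1 s4=1 s7=1 s0=1
t5.Δ1 s3=0 s8=1 s2=0 s6=0 clk=0 s4=1 s7=1 s0=1
t6.Δ0 s3=0 s8=1 s2=0 s6=0 clk=0 s4=1 s7=1 s0=1
t6.Δ1 s3=0 s8=1 s2=0 s6=0 clk=1 s4=1 s7=1 s0=1
t6.Δ2 s3=0 s8=1 s2=1 s6=0 clk=1 s4=1 s7=1 s0=1
t6.Δ3 s3=1 s8=1 s2=1 s6=0 clk=1 s4=1 s7=1 s0=1
t7.Δ0 s3=1 s8=1 s2=1 s6=0 clk=1 s4=1 s7=1 s0=1
t7.Δ1 s3=1 s8=1 s2=1 s6=0 clk=0 s4=1 s7=1 s0=1
t8.Δ0 s3=1 s8=1 s2=1 s6=0 clk=0 s4=1 s7=1 s0=1
t8.Δ1 s3=1 s8=1 s2=1 s6=0 clk=1 s4=1 s7=1 s0=1
t8.Δ2 s3=1 s8=1 s2=0 s6=0 clk=1 s4=1 s7=1 s0=1
t8.Δ3 s3=0 s8=1 s2=0 s6=0 clk=1 s4=1 s7=1 s0=1
t9.Δ0 s3=0 s8=1 s2=0 s6=0 clk=1 s4=1 s7=1 s0=1
t9.Δ1 s3=0 s8=1 s2=0 s6=0 clk=0 s4=1 s7=1 s0=1
t10.Δ0 s3=0 s8=1 s2=0 s6=0 clk=0 s4=1 s7=1 s0=1
t10.Δ1 s3=0 s8=1 s2=0 s6=0 clk=1 s4=1 s7=1 s0=1
t10.Δ2 s3=0 s8=1 s2=1 s6=0 clk=1 s4=1 s7=1 s0=1
t10.Δ3 s3=1 s8=1 s2=1 s6=0 clk=1 s4=1 s7=1 s0=1
t11.Δ0 s3=1 s8=1 s2=1 s6=0 clk=1 s4=1 s7=1 s0=1
t11.Δ1 s3=1 s8=1 s2=1 s6=0 clk=0 s4=1 s7=1 s0=1
t12.Δ0 s3=1 s8=1 s2=1 s6=0 clk=0 s4=1 s7=1 s0=1
t12.Δ1 s3=1 s8=1 s2=1 s6=0 clk=1 s4=1 s7=1 s0=1
t12.Δ2 s3=1 s8=1 s2=0 s6=0 clk=1 s4=1 s7=1 s0=1
t12.Δ3 s3=0 s8=1 s2=0 s6=0 clk=1 s4=1 s7=1 s0=1
t13.Δ0 s3=0 s8=1 s2=0 s6=0 clk=1 s4=1 s7=1 s0=1
t13.Δ1 s3=0 s8=1 s2=0 s6=0 clk=0 s4=1 s7=1 s0=1
t14.Δ0 s3=0 s8=1 s2=0 s6=0 clk=0 s4=1 s7=1 s0=1
t14.Δ1 s3=0 s8=1 s2=0 s6=0 clk=1 s4=1 s7=1 s0=1
t14.Δ2 s3=0 s8=1 s2=1 s6=0 clk=1 s4=1 s7=1 s0=1
t14.Δ3 s3=1 s8=1 s2=1 s6=0 clk=1 s4=1 s7=1 s0=1
t15.Δ0 s3=1 s8=1 s2=1 s6=0 clk=1 s4=1 s7=1 s0=1
t15.Δ1 s3=1 s8=1 s2=1 s6=0 clk=0 s4=1 s7=1 s0=1
t16.Δ0 s3=1 s8=1 s2=1 s6=0 clk=0 s4=1 s7=1 s0=1
t16.Δ1 s3=1 s8=1 s2=1 s6=0 clk=1 s4=1 s7=1 s0=1
t16.Δ2 s3=1 s8=1 s2=0 s6=0 clk=1 s4=1 s7=1 s0=1
t16.Δ3 s3=0 s8=1 s2=0 s6=0 clk=1 s4=1 s7=1 s0=1
t17.Δ0 s3=0 s8=1 s2=0 s6=0 clk=1 s4=1 s7=1 s0=1
t17.Δ1 s3=0 s8=1 s2=0 s6=0 clk=0 s4=1 s7=1 s0=1
t18.Δ0 s3=0 s8=1 s2=0 s6=0 clk=0 s4=1 s7=1 s0=1
t18.Δ1 s3=0 s8=1 s2=0 s6=0 clk=1 s4=1 s7=1 s0=1
t18.Δ2 s3=0 s8=1 s2=1 s6=0 clk=1 s4=1 s7=1 s0=1
t18.Δ3 s3=1 s8=1 s2=1 s6=0 clk=1 s4=1 s7=1 s0=1
t19.Δ0 s3=1 s8=1 s2=1 s6=0 clk=1 s4=1 s7=1 s0=1
t19.Δ1 s3=1 s8=1 s2=1 s6=0 clk=0 s4=1 s7=1 s0=1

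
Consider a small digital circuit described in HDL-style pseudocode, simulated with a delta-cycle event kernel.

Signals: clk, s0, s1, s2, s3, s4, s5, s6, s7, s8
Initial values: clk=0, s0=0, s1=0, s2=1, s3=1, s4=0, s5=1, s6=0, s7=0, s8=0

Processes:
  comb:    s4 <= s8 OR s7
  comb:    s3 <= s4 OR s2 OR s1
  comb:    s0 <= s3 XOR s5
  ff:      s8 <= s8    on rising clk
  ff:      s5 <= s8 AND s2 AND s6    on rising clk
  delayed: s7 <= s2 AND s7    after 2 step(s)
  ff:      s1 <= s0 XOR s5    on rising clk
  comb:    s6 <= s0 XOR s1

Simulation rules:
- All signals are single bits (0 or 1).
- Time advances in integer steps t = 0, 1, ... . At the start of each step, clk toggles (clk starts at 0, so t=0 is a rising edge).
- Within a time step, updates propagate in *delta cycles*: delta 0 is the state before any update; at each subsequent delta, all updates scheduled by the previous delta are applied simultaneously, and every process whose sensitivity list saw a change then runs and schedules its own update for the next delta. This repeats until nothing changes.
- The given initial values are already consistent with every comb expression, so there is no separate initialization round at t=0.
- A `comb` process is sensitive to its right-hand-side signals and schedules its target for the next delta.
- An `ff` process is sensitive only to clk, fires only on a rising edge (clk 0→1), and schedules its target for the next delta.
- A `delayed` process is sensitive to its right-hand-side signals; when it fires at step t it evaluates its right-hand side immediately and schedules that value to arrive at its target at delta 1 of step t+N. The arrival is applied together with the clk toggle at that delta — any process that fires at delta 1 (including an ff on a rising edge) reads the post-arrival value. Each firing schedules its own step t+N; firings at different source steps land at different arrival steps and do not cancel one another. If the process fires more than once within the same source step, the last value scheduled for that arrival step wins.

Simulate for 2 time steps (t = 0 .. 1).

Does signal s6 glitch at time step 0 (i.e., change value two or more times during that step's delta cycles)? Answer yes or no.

[bits: s7,s8,s2,clk,s6,s0,s4,s3,s1,s5]
t=0: Δ0=0010000101 Δ1=0011000101 Δ2=0011000110 Δ3=0011110110 Δ4=0011010110 | 4Δ
t=1: Δ0=0011010110 Δ1=0010010110 | 1Δ

yes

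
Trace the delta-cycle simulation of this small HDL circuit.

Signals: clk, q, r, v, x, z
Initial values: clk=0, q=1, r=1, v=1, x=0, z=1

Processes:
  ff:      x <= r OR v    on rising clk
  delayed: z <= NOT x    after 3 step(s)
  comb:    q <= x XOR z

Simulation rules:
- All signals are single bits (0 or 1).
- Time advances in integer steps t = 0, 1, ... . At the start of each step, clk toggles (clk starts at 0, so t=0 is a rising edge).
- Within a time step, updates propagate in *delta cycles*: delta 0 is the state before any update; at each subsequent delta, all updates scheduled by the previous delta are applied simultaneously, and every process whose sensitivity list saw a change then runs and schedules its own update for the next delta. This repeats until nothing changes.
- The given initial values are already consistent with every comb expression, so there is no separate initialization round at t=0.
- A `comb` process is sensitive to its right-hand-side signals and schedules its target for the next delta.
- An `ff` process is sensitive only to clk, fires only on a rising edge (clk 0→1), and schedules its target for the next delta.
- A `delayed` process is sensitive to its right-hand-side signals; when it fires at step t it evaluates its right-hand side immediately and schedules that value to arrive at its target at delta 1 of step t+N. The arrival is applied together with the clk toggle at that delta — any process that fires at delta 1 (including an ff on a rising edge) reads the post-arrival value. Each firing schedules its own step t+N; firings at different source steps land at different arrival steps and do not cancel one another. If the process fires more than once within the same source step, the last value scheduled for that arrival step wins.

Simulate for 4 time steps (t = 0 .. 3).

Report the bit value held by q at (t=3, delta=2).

t=0 Δ0: v=1 clk=0 z=1 x=0 r=1 q=1
  Δ1: clk:0→1
  Δ2: x:0→1
  Δ3: q:1→0
  (3Δ to stable)
t=1 Δ0: v=1 clk=1 z=1 x=1 r=1 q=0
  Δ1: clk:1→0
  (1Δ to stable)
t=2 Δ0: v=1 clk=0 z=1 x=1 r=1 q=0
  Δ1: clk:0→1
  (1Δ to stable)
t=3 Δ0: v=1 clk=1 z=1 x=1 r=1 q=0
  Δ1: clk:1→0, z:1→0
  Δ2: q:0→1
  (2Δ to stable)

1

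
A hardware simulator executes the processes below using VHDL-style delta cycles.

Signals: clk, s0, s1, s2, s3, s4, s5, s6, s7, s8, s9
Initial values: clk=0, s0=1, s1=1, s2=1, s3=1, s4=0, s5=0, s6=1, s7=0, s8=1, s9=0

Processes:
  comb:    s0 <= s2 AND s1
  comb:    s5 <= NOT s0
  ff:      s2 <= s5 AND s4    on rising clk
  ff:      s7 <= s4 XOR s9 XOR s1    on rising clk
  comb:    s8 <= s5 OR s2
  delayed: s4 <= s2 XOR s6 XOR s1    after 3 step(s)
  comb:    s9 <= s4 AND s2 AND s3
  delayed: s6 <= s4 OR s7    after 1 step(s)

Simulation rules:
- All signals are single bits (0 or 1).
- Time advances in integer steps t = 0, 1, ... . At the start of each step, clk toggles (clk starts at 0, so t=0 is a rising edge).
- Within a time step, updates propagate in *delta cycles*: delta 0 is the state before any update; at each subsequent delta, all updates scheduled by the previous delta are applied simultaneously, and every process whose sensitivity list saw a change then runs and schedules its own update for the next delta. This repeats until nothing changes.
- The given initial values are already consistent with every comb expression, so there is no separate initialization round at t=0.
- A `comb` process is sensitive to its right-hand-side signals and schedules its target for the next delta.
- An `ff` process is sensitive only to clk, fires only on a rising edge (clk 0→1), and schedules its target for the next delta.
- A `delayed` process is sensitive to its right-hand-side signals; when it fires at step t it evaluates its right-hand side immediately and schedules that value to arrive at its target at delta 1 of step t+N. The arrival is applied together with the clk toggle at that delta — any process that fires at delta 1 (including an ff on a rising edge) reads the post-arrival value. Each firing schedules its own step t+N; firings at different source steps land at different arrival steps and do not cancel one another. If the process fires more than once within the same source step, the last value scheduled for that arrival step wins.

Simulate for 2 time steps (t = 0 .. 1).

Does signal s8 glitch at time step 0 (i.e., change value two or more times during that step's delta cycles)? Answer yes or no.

[bits: s9,s8,s0,s3,s1,clk,s4,s7,s5,s2,s6]
t=0: Δ0=01111000011 Δ1=01111100011 Δ2=01111101001 Δ3=00011101001 Δ4=00011101101 Δ5=01011101101 | 5Δ
t=1: Δ0=01011101101 Δ1=01011001101 | 1Δ

yes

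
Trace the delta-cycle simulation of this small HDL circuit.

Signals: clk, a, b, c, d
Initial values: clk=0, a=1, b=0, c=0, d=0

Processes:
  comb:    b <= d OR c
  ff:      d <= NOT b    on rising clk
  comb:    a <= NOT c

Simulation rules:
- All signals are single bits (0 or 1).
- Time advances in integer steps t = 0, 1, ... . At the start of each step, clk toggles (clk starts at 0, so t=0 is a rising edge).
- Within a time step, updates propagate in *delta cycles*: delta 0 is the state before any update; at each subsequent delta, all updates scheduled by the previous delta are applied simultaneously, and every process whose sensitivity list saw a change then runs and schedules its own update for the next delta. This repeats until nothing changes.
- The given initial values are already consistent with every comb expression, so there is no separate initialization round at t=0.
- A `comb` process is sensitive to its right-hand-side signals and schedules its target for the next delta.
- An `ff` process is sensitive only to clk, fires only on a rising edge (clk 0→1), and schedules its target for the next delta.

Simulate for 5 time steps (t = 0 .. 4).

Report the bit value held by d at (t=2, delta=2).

t0.Δ0 c=0 clk=0 b=0 a=1 d=0
t0.Δ1 c=0 clk=1 b=0 a=1 d=0
t0.Δ2 c=0 clk=1 b=0 a=1 d=1
t0.Δ3 c=0 clk=1 b=1 a=1 d=1
t1.Δ0 c=0 clk=1 b=1 a=1 d=1
t1.Δ1 c=0 clk=0 b=1 a=1 d=1
t2.Δ0 c=0 clk=0 b=1 a=1 d=1
t2.Δ1 c=0 clk=1 b=1 a=1 d=1
t2.Δ2 c=0 clk=1 b=1 a=1 d=0
t2.Δ3 c=0 clk=1 b=0 a=1 d=0
t3.Δ0 c=0 clk=1 b=0 a=1 d=0
t3.Δ1 c=0 clk=0 b=0 a=1 d=0
t4.Δ0 c=0 clk=0 b=0 a=1 d=0
t4.Δ1 c=0 clk=1 b=0 a=1 d=0
t4.Δ2 c=0 clk=1 b=0 a=1 d=1
t4.Δ3 c=0 clk=1 b=1 a=1 d=1

0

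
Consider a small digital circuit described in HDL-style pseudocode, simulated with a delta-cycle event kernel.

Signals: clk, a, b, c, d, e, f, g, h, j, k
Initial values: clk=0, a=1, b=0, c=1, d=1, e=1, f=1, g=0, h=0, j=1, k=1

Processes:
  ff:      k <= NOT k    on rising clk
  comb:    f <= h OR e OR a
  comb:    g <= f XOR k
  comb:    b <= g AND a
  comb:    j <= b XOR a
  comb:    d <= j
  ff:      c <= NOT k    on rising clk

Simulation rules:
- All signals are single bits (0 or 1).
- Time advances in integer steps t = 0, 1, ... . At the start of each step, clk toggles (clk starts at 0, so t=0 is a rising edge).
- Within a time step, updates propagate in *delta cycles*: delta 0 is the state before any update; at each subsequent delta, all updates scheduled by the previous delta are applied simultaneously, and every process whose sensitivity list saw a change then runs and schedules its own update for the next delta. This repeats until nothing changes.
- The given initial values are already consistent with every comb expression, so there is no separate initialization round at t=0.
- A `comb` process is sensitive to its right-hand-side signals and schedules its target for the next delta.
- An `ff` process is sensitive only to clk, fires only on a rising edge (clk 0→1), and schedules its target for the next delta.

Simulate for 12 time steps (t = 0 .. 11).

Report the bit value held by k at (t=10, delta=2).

t=0 Δ0: e=1 f=1 a=1 h=0 clk=0 d=1 k=1 c=1 g=0 j=1 b=0
  Δ1: clk:0→1
  Δ2: k:1→0, c:1→0
  Δ3: g:0→1
  Δ4: b:0→1
  Δ5: j:1→0
  Δ6: d:1→0
  (6Δ to stable)
t=1 Δ0: e=1 f=1 a=1 h=0 clk=1 d=0 k=0 c=0 g=1 j=0 b=1
  Δ1: clk:1→0
  (1Δ to stable)
t=2 Δ0: e=1 f=1 a=1 h=0 clk=0 d=0 k=0 c=0 g=1 j=0 b=1
  Δ1: clk:0→1
  Δ2: k:0→1, c:0→1
  Δ3: g:1→0
  Δ4: b:1→0
  Δ5: j:0→1
  Δ6: d:0→1
  (6Δ to stable)
t=3 Δ0: e=1 f=1 a=1 h=0 clk=1 d=1 k=1 c=1 g=0 j=1 b=0
  Δ1: clk:1→0
  (1Δ to stable)
t=4 Δ0: e=1 f=1 a=1 h=0 clk=0 d=1 k=1 c=1 g=0 j=1 b=0
  Δ1: clk:0→1
  Δ2: k:1→0, c:1→0
  Δ3: g:0→1
  Δ4: b:0→1
  Δ5: j:1→0
  Δ6: d:1→0
  (6Δ to stable)
t=5 Δ0: e=1 f=1 a=1 h=0 clk=1 d=0 k=0 c=0 g=1 j=0 b=1
  Δ1: clk:1→0
  (1Δ to stable)
t=6 Δ0: e=1 f=1 a=1 h=0 clk=0 d=0 k=0 c=0 g=1 j=0 b=1
  Δ1: clk:0→1
  Δ2: k:0→1, c:0→1
  Δ3: g:1→0
  Δ4: b:1→0
  Δ5: j:0→1
  Δ6: d:0→1
  (6Δ to stable)
t=7 Δ0: e=1 f=1 a=1 h=0 clk=1 d=1 k=1 c=1 g=0 j=1 b=0
  Δ1: clk:1→0
  (1Δ to stable)
t=8 Δ0: e=1 f=1 a=1 h=0 clk=0 d=1 k=1 c=1 g=0 j=1 b=0
  Δ1: clk:0→1
  Δ2: k:1→0, c:1→0
  Δ3: g:0→1
  Δ4: b:0→1
  Δ5: j:1→0
  Δ6: d:1→0
  (6Δ to stable)
t=9 Δ0: e=1 f=1 a=1 h=0 clk=1 d=0 k=0 c=0 g=1 j=0 b=1
  Δ1: clk:1→0
  (1Δ to stable)
t=10 Δ0: e=1 f=1 a=1 h=0 clk=0 d=0 k=0 c=0 g=1 j=0 b=1
  Δ1: clk:0→1
  Δ2: k:0→1, c:0→1
  Δ3: g:1→0
  Δ4: b:1→0
  Δ5: j:0→1
  Δ6: d:0→1
  (6Δ to stable)
t=11 Δ0: e=1 f=1 a=1 h=0 clk=1 d=1 k=1 c=1 g=0 j=1 b=0
  Δ1: clk:1→0
  (1Δ to stable)

1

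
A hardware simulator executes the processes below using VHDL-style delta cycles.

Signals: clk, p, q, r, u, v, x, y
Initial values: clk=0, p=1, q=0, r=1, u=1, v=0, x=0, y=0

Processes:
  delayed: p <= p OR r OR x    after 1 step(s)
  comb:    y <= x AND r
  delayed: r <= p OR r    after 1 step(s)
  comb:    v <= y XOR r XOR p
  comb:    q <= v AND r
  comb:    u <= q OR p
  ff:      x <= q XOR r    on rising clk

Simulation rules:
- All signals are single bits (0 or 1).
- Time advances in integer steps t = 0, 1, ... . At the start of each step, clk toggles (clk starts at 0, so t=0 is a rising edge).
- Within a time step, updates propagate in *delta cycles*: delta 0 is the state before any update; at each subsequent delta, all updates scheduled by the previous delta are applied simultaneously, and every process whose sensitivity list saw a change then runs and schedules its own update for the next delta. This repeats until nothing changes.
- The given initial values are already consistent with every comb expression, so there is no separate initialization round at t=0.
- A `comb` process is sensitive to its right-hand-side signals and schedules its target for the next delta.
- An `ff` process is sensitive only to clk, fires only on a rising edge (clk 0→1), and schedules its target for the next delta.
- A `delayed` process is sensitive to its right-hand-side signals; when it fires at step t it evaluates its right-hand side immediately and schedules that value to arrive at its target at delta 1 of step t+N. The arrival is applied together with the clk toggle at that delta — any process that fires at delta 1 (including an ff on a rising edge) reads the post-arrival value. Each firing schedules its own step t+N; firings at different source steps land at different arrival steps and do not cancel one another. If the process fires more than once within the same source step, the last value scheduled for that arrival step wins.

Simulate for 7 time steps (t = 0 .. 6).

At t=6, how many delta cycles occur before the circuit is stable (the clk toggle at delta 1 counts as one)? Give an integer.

5

t0.Δ0 v=0 p=1 y=0 r=1 u=1 q=0 x=0 clk=0
t0.Δ1 v=0 p=1 y=0 r=1 u=1 q=0 x=0 clk=1
t0.Δ2 v=0 p=1 y=0 r=1 u=1 q=0 x=1 clk=1
t0.Δ3 v=0 p=1 y=1 r=1 u=1 q=0 x=1 clk=1
t0.Δ4 v=1 p=1 y=1 r=1 u=1 q=0 x=1 clk=1
t0.Δ5 v=1 p=1 y=1 r=1 u=1 q=1 x=1 clk=1
t1.Δ0 v=1 p=1 y=1 r=1 u=1 q=1 x=1 clk=1
t1.Δ1 v=1 p=1 y=1 r=1 u=1 q=1 x=1 clk=0
t2.Δ0 v=1 p=1 y=1 r=1 u=1 q=1 x=1 clk=0
t2.Δ1 v=1 p=1 y=1 r=1 u=1 q=1 x=1 clk=1
t2.Δ2 v=1 p=1 y=1 r=1 u=1 q=1 x=0 clk=1
t2.Δ3 v=1 p=1 y=0 r=1 u=1 q=1 x=0 clk=1
t2.Δ4 v=0 p=1 y=0 r=1 u=1 q=1 x=0 clk=1
t2.Δ5 v=0 p=1 y=0 r=1 u=1 q=0 x=0 clk=1
t3.Δ0 v=0 p=1 y=0 r=1 u=1 q=0 x=0 clk=1
t3.Δ1 v=0 p=1 y=0 r=1 u=1 q=0 x=0 clk=0
t4.Δ0 v=0 p=1 y=0 r=1 u=1 q=0 x=0 clk=0
t4.Δ1 v=0 p=1 y=0 r=1 u=1 q=0 x=0 clk=1
t4.Δ2 v=0 p=1 y=0 r=1 u=1 q=0 x=1 clk=1
t4.Δ3 v=0 p=1 y=1 r=1 u=1 q=0 x=1 clk=1
t4.Δ4 v=1 p=1 y=1 r=1 u=1 q=0 x=1 clk=1
t4.Δ5 v=1 p=1 y=1 r=1 u=1 q=1 x=1 clk=1
t5.Δ0 v=1 p=1 y=1 r=1 u=1 q=1 x=1 clk=1
t5.Δ1 v=1 p=1 y=1 r=1 u=1 q=1 x=1 clk=0
t6.Δ0 v=1 p=1 y=1 r=1 u=1 q=1 x=1 clk=0
t6.Δ1 v=1 p=1 y=1 r=1 u=1 q=1 x=1 clk=1
t6.Δ2 v=1 p=1 y=1 r=1 u=1 q=1 x=0 clk=1
t6.Δ3 v=1 p=1 y=0 r=1 u=1 q=1 x=0 clk=1
t6.Δ4 v=0 p=1 y=0 r=1 u=1 q=1 x=0 clk=1
t6.Δ5 v=0 p=1 y=0 r=1 u=1 q=0 x=0 clk=1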